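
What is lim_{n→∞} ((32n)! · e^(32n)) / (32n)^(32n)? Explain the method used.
lim = ∞

Stirling: (32n)! ~ sqrt(2π·32n) · (32n/e)^(32n). Hence
  (32n)! · e^(32n) / (32n)^(32n) ~ sqrt(2π·32n) = sqrt(2π·32) · sqrt(n) → ∞.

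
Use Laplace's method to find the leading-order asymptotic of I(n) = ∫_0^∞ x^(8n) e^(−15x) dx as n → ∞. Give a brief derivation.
I(n) ~ (sqrt(2π·8n) / 15) · (8n/(15e))^(8n)

Write the integrand as exp(8n ln x − 15x) and set f(x) = 8n ln x − 15x. Then f'(x) = 8n/x − 15 = 0 at x* = 8n/15, and f''(x*) = −8n/x*^2 = −15^2/(8n). Laplace's method (interior maximum) gives
  I(n) ~ e^(f(x*)) · sqrt(2π / |f''(x*)|)
        = exp(8n ln(8n/15) − 8n) · sqrt(2π · 8n / 15^2)
        = (8n/15)^(8n) e^(−8n) · sqrt(2π·8n) / 15
        = (sqrt(2π·8n) / 15) · (8n/(15e))^(8n).
This matches Γ(8n+1)/15^(8n+1) with Stirling applied to Γ.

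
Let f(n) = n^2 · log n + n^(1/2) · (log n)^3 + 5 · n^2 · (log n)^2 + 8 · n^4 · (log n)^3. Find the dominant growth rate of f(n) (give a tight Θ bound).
f(n) ∈ Θ(n^4 · (log n)^3)

Compare the terms by growth order. For large n, n^a · (log n)^b dominates n^a' · (log n)^b' iff a > a', or (a = a' and b > b'). Ranking the 4 terms shows the dominant one is 8 · n^4 · (log n)^3. Hence f(n) ∈ Θ(n^4 · (log n)^3).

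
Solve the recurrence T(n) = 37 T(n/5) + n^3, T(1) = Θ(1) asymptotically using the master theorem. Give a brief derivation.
T(n) = Θ(n^3)

log_5 37 ≈ 2.244. f(n) = n^3 dominates n^(log_5 37) since 3 > 2.244, and the regularity condition a·f(n/b) = 37·(n/5)^3 = (37/125)·n^3 ≤ c·f(n) holds with c = 37/125 ≈ 0.296 < 1. So this is Case 3: T(n) = Θ(f(n)) = Θ(n^3).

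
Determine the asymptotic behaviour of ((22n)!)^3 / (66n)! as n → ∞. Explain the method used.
((22n)!)^3/(66n)! ~ ((2π·22n)^(2/2) / sqrt(3)) · 3^(−3·22n)  →  0

Write N = 22n. Stirling: N! ~ sqrt(2π N)(N/e)^N and (3N)! ~ sqrt(2π·3N)·(3N/e)^(3N).
  (N!)^3/(3N)! ~ (2π N)^(3/2) (N/e)^(3N) / [sqrt(2π·3N) (3N/e)^(3N)]
     = (2π N)^(3/2) / sqrt(2π·3N) · (N/(3N))^(3N)
     = (2π N)^((3−1)/2) / sqrt(3) · 3^(−3N).
Since 3^3 > 1, the factor 3^(−3N) decays exponentially, so the ratio → 0. Substituting N = 22n gives the stated form.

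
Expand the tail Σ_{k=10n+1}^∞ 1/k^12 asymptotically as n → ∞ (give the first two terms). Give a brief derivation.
Σ_{k>10n} 1/k^12 = 1/(11 · (10n)^11) − 1/(2 · (10n)^12) + O(1/(10n)^13)

Compare to the integral: ∫_{10n}^∞ x^(−12) dx = [−x^(−11)/11]_{10n}^∞ = 1/((12−1)·(10n)^11). The Euler-Maclaurin correction adds −f(10n)/2 = −1/(2·(10n)^12). Euler-Maclaurin then gives
  Σ_{k>10n} 1/k^12 = ∫_{10n}^∞ dx/x^12 − 1/(2·(10n)^12) + O(1/(10n)^13).
(Equivalently this is ζ(12) − Σ_{k≤10n} 1/k^12.)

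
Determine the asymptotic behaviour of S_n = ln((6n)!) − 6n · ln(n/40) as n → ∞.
S_n ~ 6n · (ln 240 − 1) + O(ln n)

Stirling: ln((6n)!) = 6n ln(6n) − 6n + O(ln n).
  S_n = 6n ln(6n) − 6n − 6n ln(n/40) + O(ln n)
      = 6n ln(6n) − 6n ln n + 6n ln 40 − 6n + O(ln n)
      = 6n ln 6 + 6n ln 40 − 6n + O(ln n)
      = 6n (ln 240 − 1) + O(ln n).
Numerically ln(240) − 1 ≈ 4.4806.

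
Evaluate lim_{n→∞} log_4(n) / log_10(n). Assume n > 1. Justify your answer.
lim = ln(10) / ln(4) = log_4(10)

Change of base: log_4(n) = ln n / ln 4 and log_10(n) = ln n / ln 10. The ratio is (ln n / ln 4) · (ln 10 / ln n) = ln 10 / ln 4, a constant independent of n. So the limit is ln 10 / ln 4 = log_4(10).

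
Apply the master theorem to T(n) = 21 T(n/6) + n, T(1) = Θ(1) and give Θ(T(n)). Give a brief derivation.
T(n) = Θ(n^(log_6 21))

Master theorem: compare f(n) = n to n^(log_6 21) where log_6 21 ≈ 1.699. Since 1 < log_6 21, we have f(n) = O(n^(log_6 21 − ε)) for some ε > 0 — Case 1. Hence T(n) = Θ(n^(log_6 21)).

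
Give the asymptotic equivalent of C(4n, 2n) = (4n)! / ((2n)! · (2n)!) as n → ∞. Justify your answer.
C(4n, 2n) ~ (4)^(2n) · sqrt(1/(π·2n))

Write N = 2n. Apply Stirling to each factorial:
  (2N)! ~ sqrt(2π·2N) · (2N/e)^(2N),
  N! ~ sqrt(2π N) · (N/e)^N,
  (1N)! ~ sqrt(2π·1N) · (1N/e)^(1N).
The exponential factors combine to (2N)^(2N) / (N^N · (1N)^(1N)) = 2^(2N)/1^(1N) = (2^2/1^1)^N = (4)^N.
The square-root prefactors combine to sqrt(2π·2N) / (sqrt(2π N)·sqrt(2π·1N)) = sqrt(2 / (2π·1·N)) = sqrt(1/(π·2n)).
Substituting N = 2n: C(4n, 2n) ~ (4)^(2n) · sqrt(1/(π·2n)).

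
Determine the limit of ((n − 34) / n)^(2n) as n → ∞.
lim = e^(−68)

Rewrite as (1 − 34/n)^(2n). By the standard limit (1 + x/n)^n → e^x, we have (1 − 34/n)^n → e^(−34), and raising to the 2nd power gives e^(−68).
More precisely, ln[(1 − 34/n)^(2n)] = 2n · ln(1 − 34/n) = 2n · (-34/n + O(1/n^2)) = -68 + O(1/n) → -68.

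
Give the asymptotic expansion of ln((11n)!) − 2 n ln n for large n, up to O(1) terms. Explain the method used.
ln((11n)!) − 2 n ln n = 9 n ln n + 11(ln 11 − 1) n + (1/2) ln(2π·11n) + O(1/n)

Stirling: ln((11n)!) = 11n ln(11n) − 11n + (1/2) ln(2π·11n) + O(1/n).
Expand 11n ln(11n) = 11n (ln n + ln 11) = 11n ln n + 11n ln 11.
Subtract 2n ln n: leading term is (11 − 2) n ln n = 9 n ln n. The next term is 11n ln 11 − 11n = 11(ln 11 − 1) n. Then the (1/2) ln(2π·11n) correction.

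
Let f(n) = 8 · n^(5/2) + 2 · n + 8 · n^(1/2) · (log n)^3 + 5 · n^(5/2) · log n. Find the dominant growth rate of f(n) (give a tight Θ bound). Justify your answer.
f(n) ∈ Θ(n^(5/2) · log n)

Compare the terms by growth order. For large n, n^a · (log n)^b dominates n^a' · (log n)^b' iff a > a', or (a = a' and b > b'). Ranking the 4 terms shows the dominant one is 5 · n^(5/2) · log n. Hence f(n) ∈ Θ(n^(5/2) · log n).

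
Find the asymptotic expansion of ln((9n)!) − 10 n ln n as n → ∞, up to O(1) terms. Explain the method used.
ln((9n)!) − 10 n ln n = −n ln n + 9(ln 9 − 1) n + (1/2) ln(2π·9n) + O(1/n)

Stirling: ln((9n)!) = 9n ln(9n) − 9n + (1/2) ln(2π·9n) + O(1/n).
Expand 9n ln(9n) = 9n (ln n + ln 9) = 9n ln n + 9n ln 9.
Subtract 10n ln n: leading term is (9 − 10) n ln n = −n ln n. The next term is 9n ln 9 − 9n = 9(ln 9 − 1) n. Then the (1/2) ln(2π·9n) correction.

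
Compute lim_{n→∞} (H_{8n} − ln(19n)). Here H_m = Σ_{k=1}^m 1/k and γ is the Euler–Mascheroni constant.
lim = ln(8/19) + γ

By Euler-Maclaurin, H_m = ln m + γ + O(1/m). So
  H_{8n} − ln(19n) = ln(8n) + γ − ln(19n) + O(1/n)
                       = ln(8/19) + γ + O(1/n).
Hence the limit is ln(8/19) + γ.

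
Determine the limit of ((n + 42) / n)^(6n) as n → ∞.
lim = e^252

Rewrite as (1 + 42/n)^(6n). By the standard limit (1 + x/n)^n → e^x, we have (1 + 42/n)^n → e^42, and raising to the 6th power gives e^252.
More precisely, ln[(1 + 42/n)^(6n)] = 6n · ln(1 + 42/n) = 6n · (42/n + O(1/n^2)) = 252 + O(1/n) → 252.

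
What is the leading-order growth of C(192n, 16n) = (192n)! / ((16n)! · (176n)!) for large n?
C(192n, 16n) ~ (8916100448256/285311670611)^(16n) · sqrt(6/(11π·16n))

Write N = 16n. Apply Stirling to each factorial:
  (12N)! ~ sqrt(2π·12N) · (12N/e)^(12N),
  N! ~ sqrt(2π N) · (N/e)^N,
  (11N)! ~ sqrt(2π·11N) · (11N/e)^(11N).
The exponential factors combine to (12N)^(12N) / (N^N · (11N)^(11N)) = 12^(12N)/11^(11N) = (12^12/11^11)^N = (8916100448256/285311670611)^N.
The square-root prefactors combine to sqrt(2π·12N) / (sqrt(2π N)·sqrt(2π·11N)) = sqrt(12 / (2π·11·N)) = sqrt(6/(11π·16n)).
Substituting N = 16n: C(192n, 16n) ~ (8916100448256/285311670611)^(16n) · sqrt(6/(11π·16n)).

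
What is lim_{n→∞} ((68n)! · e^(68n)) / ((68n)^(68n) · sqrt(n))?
lim = sqrt(2π·68)

Stirling: (68n)! ~ sqrt(2π·68n) · (68n/e)^(68n). Hence
  (68n)! · e^(68n) / (68n)^(68n) ~ sqrt(2π·68n).
Dividing by sqrt(n): sqrt(2π·68n) / sqrt(n) = sqrt(2π·68) · n^((1−1)/2), so the limit is sqrt(2π·68).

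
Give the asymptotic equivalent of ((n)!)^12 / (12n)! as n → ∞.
((n)!)^12/(12n)! ~ ((2π·n)^(11/2) / sqrt(12)) · 12^(−12·n)  →  0

Write N = n. Stirling: N! ~ sqrt(2π N)(N/e)^N and (12N)! ~ sqrt(2π·12N)·(12N/e)^(12N).
  (N!)^12/(12N)! ~ (2π N)^(12/2) (N/e)^(12N) / [sqrt(2π·12N) (12N/e)^(12N)]
     = (2π N)^(12/2) / sqrt(2π·12N) · (N/(12N))^(12N)
     = (2π N)^((12−1)/2) / sqrt(12) · 12^(−12N).
Since 12^12 > 1, the factor 12^(−12N) decays exponentially, so the ratio → 0. Substituting N = n gives the stated form.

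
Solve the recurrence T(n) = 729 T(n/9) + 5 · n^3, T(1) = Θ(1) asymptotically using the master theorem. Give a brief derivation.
T(n) = Θ(n^3 log n)

log_9 729 = 3, and f(n) = 5 · n^3 = Θ(n^(log_9 729)). This is Case 2 of the master theorem: T(n) = Θ(f(n) · log n) = Θ(n^3 log n).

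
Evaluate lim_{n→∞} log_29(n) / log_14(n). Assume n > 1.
lim = ln(14) / ln(29) = log_29(14)

Change of base: log_29(n) = ln n / ln 29 and log_14(n) = ln n / ln 14. The ratio is (ln n / ln 29) · (ln 14 / ln n) = ln 14 / ln 29, a constant independent of n. So the limit is ln 14 / ln 29 = log_29(14).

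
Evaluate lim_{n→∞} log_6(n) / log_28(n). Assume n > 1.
lim = ln(28) / ln(6) = log_6(28)

Change of base: log_6(n) = ln n / ln 6 and log_28(n) = ln n / ln 28. The ratio is (ln n / ln 6) · (ln 28 / ln n) = ln 28 / ln 6, a constant independent of n. So the limit is ln 28 / ln 6 = log_6(28).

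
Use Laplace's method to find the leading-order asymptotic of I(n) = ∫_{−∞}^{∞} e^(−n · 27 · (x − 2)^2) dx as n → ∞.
I(n) = sqrt(π/(27n))

Here φ(x) = 27 · (x − 2)^2 has its unique minimum at x* = 2 with φ(x*) = 0 and φ''(x*) = 54. Laplace's method gives
  I(n) ~ e^(−n φ(x*)) · sqrt(2π / (n · φ''(x*))) = sqrt(2π / (54n)) = sqrt(π/(27n)).
This is exact: substituting u = (x − 2)·sqrt(27n) gives I(n) = (1/sqrt(27n)) ∫_{−∞}^{∞} e^(−u^2) du = sqrt(π/(27n)).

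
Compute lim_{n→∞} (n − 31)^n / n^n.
lim = e^(−31)

Rewrite as (1 − 31/n)^(n). By the standard limit (1 + x/n)^n → e^x, we have (1 − 31/n)^n → e^(−31), and raising to the 1st power gives e^(−31).
More precisely, ln[(1 − 31/n)^(n)] = n · ln(1 − 31/n) = n · (-31/n + O(1/n^2)) = -31 + O(1/n) → -31.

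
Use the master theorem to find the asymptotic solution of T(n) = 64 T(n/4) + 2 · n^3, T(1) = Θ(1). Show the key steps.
T(n) = Θ(n^3 log n)

log_4 64 = 3, and f(n) = 2 · n^3 = Θ(n^(log_4 64)). This is Case 2 of the master theorem: T(n) = Θ(f(n) · log n) = Θ(n^3 log n).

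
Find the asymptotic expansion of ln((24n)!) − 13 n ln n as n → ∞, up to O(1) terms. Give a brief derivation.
ln((24n)!) − 13 n ln n = 11 n ln n + 24(ln 24 − 1) n + (1/2) ln(2π·24n) + O(1/n)

Stirling: ln((24n)!) = 24n ln(24n) − 24n + (1/2) ln(2π·24n) + O(1/n).
Expand 24n ln(24n) = 24n (ln n + ln 24) = 24n ln n + 24n ln 24.
Subtract 13n ln n: leading term is (24 − 13) n ln n = 11 n ln n. The next term is 24n ln 24 − 24n = 24(ln 24 − 1) n. Then the (1/2) ln(2π·24n) correction.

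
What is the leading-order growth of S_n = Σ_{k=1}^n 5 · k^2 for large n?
S_n ~ 5 · n^3 / 3

By integral comparison (Euler-Maclaurin), Σ_{k=1}^n 5 · k^2 = 5 · ∫_0^n x^2 dx + O(n^2) = 5 · n^3/3 + O(n^2). (Equivalently, Faulhaber's formula gives the same leading term.)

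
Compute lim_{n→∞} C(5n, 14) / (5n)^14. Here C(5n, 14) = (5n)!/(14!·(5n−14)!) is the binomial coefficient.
lim = 1/14! = 1/87178291200

With N = 5n → ∞: C(N, 14) / N^14 = [N(N−1)…(N−13)] / (14! · N^14) = (1/14!) · 1 · (1 − 1/(5n)) · … · (1 − 13/(5n)). Each factor → 1 as N → ∞, so the limit is 1/14! = 1/87178291200.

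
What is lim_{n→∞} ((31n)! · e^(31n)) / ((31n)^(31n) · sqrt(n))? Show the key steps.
lim = sqrt(2π·31)

Stirling: (31n)! ~ sqrt(2π·31n) · (31n/e)^(31n). Hence
  (31n)! · e^(31n) / (31n)^(31n) ~ sqrt(2π·31n).
Dividing by sqrt(n): sqrt(2π·31n) / sqrt(n) = sqrt(2π·31) · n^((1−1)/2), so the limit is sqrt(2π·31).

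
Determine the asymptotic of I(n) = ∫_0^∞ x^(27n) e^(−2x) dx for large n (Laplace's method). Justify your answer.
I(n) ~ (sqrt(2π·27n) / 2) · (27n/(2e))^(27n)

Write the integrand as exp(27n ln x − 2x) and set f(x) = 27n ln x − 2x. Then f'(x) = 27n/x − 2 = 0 at x* = 27n/2, and f''(x*) = −27n/x*^2 = −2^2/(27n). Laplace's method (interior maximum) gives
  I(n) ~ e^(f(x*)) · sqrt(2π / |f''(x*)|)
        = exp(27n ln(27n/2) − 27n) · sqrt(2π · 27n / 2^2)
        = (27n/2)^(27n) e^(−27n) · sqrt(2π·27n) / 2
        = (sqrt(2π·27n) / 2) · (27n/(2e))^(27n).
This matches Γ(27n+1)/2^(27n+1) with Stirling applied to Γ.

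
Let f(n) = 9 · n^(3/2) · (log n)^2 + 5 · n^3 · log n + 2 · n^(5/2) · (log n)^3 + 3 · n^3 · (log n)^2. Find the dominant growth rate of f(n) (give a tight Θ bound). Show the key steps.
f(n) ∈ Θ(n^3 · (log n)^2)

Compare the terms by growth order. For large n, n^a · (log n)^b dominates n^a' · (log n)^b' iff a > a', or (a = a' and b > b'). Ranking the 4 terms shows the dominant one is 3 · n^3 · (log n)^2. Hence f(n) ∈ Θ(n^3 · (log n)^2).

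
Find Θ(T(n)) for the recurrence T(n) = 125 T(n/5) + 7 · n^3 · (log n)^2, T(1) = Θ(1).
T(n) = Θ(n^3 · (log n)^3)

Here log_5 125 = 3 and f(n) = 7 · n^3 · (log n)^2 = Θ(n^(log_5 125) · (log n)^2). This is the extended Case 2 of the master theorem (f matches the critical exponent up to log factors), giving T(n) = Θ(n^(log_5 125) · (log n)^(2+1)) = Θ(n^3 · (log n)^3).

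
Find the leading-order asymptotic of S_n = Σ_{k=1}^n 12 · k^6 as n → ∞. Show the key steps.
S_n ~ 12 · n^7 / 7

By integral comparison (Euler-Maclaurin), Σ_{k=1}^n 12 · k^6 = 12 · ∫_0^n x^6 dx + O(n^6) = 12 · n^7/7 + O(n^6). (Equivalently, Faulhaber's formula gives the same leading term.)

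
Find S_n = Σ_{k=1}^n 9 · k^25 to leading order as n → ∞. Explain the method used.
S_n ~ 9 · n^26 / 26

By integral comparison (Euler-Maclaurin), Σ_{k=1}^n 9 · k^25 = 9 · ∫_0^n x^25 dx + O(n^25) = 9 · n^26/26 + O(n^25). (Equivalently, Faulhaber's formula gives the same leading term.)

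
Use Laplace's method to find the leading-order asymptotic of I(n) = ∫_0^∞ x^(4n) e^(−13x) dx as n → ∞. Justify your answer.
I(n) ~ (sqrt(2π·4n) / 13) · (4n/(13e))^(4n)

Write the integrand as exp(4n ln x − 13x) and set f(x) = 4n ln x − 13x. Then f'(x) = 4n/x − 13 = 0 at x* = 4n/13, and f''(x*) = −4n/x*^2 = −13^2/(4n). Laplace's method (interior maximum) gives
  I(n) ~ e^(f(x*)) · sqrt(2π / |f''(x*)|)
        = exp(4n ln(4n/13) − 4n) · sqrt(2π · 4n / 13^2)
        = (4n/13)^(4n) e^(−4n) · sqrt(2π·4n) / 13
        = (sqrt(2π·4n) / 13) · (4n/(13e))^(4n).
This matches Γ(4n+1)/13^(4n+1) with Stirling applied to Γ.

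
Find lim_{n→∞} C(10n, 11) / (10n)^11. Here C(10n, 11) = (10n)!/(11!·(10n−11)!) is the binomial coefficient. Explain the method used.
lim = 1/11! = 1/39916800

With N = 10n → ∞: C(N, 11) / N^11 = [N(N−1)…(N−10)] / (11! · N^11) = (1/11!) · 1 · (1 − 1/(10n)) · … · (1 − 10/(10n)). Each factor → 1 as N → ∞, so the limit is 1/11! = 1/39916800.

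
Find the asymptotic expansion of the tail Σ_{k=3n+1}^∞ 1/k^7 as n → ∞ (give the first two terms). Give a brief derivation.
Σ_{k>3n} 1/k^7 = 1/(6 · (3n)^6) − 1/(2 · (3n)^7) + O(1/(3n)^8)

Compare to the integral: ∫_{3n}^∞ x^(−7) dx = [−x^(−6)/6]_{3n}^∞ = 1/((7−1)·(3n)^6). The Euler-Maclaurin correction adds −f(3n)/2 = −1/(2·(3n)^7). Euler-Maclaurin then gives
  Σ_{k>3n} 1/k^7 = ∫_{3n}^∞ dx/x^7 − 1/(2·(3n)^7) + O(1/(3n)^8).
(Equivalently this is ζ(7) − Σ_{k≤3n} 1/k^7.)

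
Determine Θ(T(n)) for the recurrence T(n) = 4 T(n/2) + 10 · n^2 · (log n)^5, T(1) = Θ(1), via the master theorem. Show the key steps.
T(n) = Θ(n^2 · (log n)^6)

Here log_2 4 = 2 and f(n) = 10 · n^2 · (log n)^5 = Θ(n^(log_2 4) · (log n)^5). This is the extended Case 2 of the master theorem (f matches the critical exponent up to log factors), giving T(n) = Θ(n^(log_2 4) · (log n)^(5+1)) = Θ(n^2 · (log n)^6).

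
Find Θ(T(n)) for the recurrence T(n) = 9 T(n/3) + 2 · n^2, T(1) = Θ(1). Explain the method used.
T(n) = Θ(n^2 log n)

log_3 9 = 2, and f(n) = 2 · n^2 = Θ(n^(log_3 9)). This is Case 2 of the master theorem: T(n) = Θ(f(n) · log n) = Θ(n^2 log n).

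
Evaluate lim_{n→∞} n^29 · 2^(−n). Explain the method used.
lim = 0

Exponentials with base > 1 dominate every fixed polynomial: for any fixed c, n^c / 2^n → 0 as n → ∞ (e.g. by the ratio test, or by writing 2^n = e^(n ln 2) and noting e^(n ln 2) / n^c → ∞). Hence n^29 · 2^(−n) = n^29 / 2^n → 0.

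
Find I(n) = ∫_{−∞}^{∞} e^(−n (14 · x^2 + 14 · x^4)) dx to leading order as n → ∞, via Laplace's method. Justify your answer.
I(n) ~ sqrt(π/(14n))

φ(x) = 14 · x^2 + 14 · x^4 has its unique global minimum at x* = 0 (since φ'(x) = 28x + 56x^3 = 0 only at x = 0 for real x with both coefficients positive, and φ → ∞ as |x| → ∞). At x* = 0, φ(0) = 0 and φ''(0) = 28. Laplace's method then gives
  I(n) ~ sqrt(2π / (n · φ''(0))) · e^(−n φ(0)) = sqrt(2π / (28n)) = sqrt(π/(14n)).
The 14 · x^4 term contributes only at subleading order (an O(1/n) relative correction).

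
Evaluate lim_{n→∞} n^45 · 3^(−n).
lim = 0

Exponentials with base > 1 dominate every fixed polynomial: for any fixed c, n^c / 3^n → 0 as n → ∞ (e.g. by the ratio test, or by writing 3^n = e^(n ln 3) and noting e^(n ln 3) / n^c → ∞). Hence n^45 · 3^(−n) = n^45 / 3^n → 0.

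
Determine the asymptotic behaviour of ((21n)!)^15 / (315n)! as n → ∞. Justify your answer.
((21n)!)^15/(315n)! ~ ((2π·21n)^(14/2) / sqrt(15)) · 15^(−15·21n)  →  0

Write N = 21n. Stirling: N! ~ sqrt(2π N)(N/e)^N and (15N)! ~ sqrt(2π·15N)·(15N/e)^(15N).
  (N!)^15/(15N)! ~ (2π N)^(15/2) (N/e)^(15N) / [sqrt(2π·15N) (15N/e)^(15N)]
     = (2π N)^(15/2) / sqrt(2π·15N) · (N/(15N))^(15N)
     = (2π N)^((15−1)/2) / sqrt(15) · 15^(−15N).
Since 15^15 > 1, the factor 15^(−15N) decays exponentially, so the ratio → 0. Substituting N = 21n gives the stated form.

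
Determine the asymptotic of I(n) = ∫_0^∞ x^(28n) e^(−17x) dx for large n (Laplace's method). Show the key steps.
I(n) ~ (sqrt(2π·28n) / 17) · (28n/(17e))^(28n)

Write the integrand as exp(28n ln x − 17x) and set f(x) = 28n ln x − 17x. Then f'(x) = 28n/x − 17 = 0 at x* = 28n/17, and f''(x*) = −28n/x*^2 = −17^2/(28n). Laplace's method (interior maximum) gives
  I(n) ~ e^(f(x*)) · sqrt(2π / |f''(x*)|)
        = exp(28n ln(28n/17) − 28n) · sqrt(2π · 28n / 17^2)
        = (28n/17)^(28n) e^(−28n) · sqrt(2π·28n) / 17
        = (sqrt(2π·28n) / 17) · (28n/(17e))^(28n).
This matches Γ(28n+1)/17^(28n+1) with Stirling applied to Γ.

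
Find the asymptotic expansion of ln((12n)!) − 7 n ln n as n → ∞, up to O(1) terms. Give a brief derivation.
ln((12n)!) − 7 n ln n = 5 n ln n + 12(ln 12 − 1) n + (1/2) ln(2π·12n) + O(1/n)

Stirling: ln((12n)!) = 12n ln(12n) − 12n + (1/2) ln(2π·12n) + O(1/n).
Expand 12n ln(12n) = 12n (ln n + ln 12) = 12n ln n + 12n ln 12.
Subtract 7n ln n: leading term is (12 − 7) n ln n = 5 n ln n. The next term is 12n ln 12 − 12n = 12(ln 12 − 1) n. Then the (1/2) ln(2π·12n) correction.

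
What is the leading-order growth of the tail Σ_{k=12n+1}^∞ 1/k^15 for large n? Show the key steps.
Σ_{k>12n} 1/k^15 ~ 1/(14 · (12n)^14)

Compare to the integral: ∫_{12n}^∞ x^(−15) dx = [−x^(−14)/14]_{12n}^∞ = 1/((15−1)·(12n)^14). Euler-Maclaurin then gives
  Σ_{k>12n} 1/k^15 = ∫_{12n}^∞ dx/x^15 − 1/(2·(12n)^15) + O(1/(12n)^16).
(Equivalently this is ζ(15) − Σ_{k≤12n} 1/k^15.)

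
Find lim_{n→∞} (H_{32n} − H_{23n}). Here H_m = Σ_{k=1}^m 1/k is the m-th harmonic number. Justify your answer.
lim = ln(32/23)

Euler-Maclaurin gives H_m = ln m + γ + 1/(2m) + O(1/m^2). The γ and O(1/m) terms cancel in the difference:
  H_{32n} − H_{23n} = ln(32n) − ln(23n) + O(1/n) = ln(32/23) + O(1/n).
Hence the limit is ln(32/23).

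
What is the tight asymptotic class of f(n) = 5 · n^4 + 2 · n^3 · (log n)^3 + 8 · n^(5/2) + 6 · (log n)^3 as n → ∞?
f(n) ∈ Θ(n^4)

Compare the terms by growth order. For large n, n^a · (log n)^b dominates n^a' · (log n)^b' iff a > a', or (a = a' and b > b'). Ranking the 4 terms shows the dominant one is 5 · n^4. Hence f(n) ∈ Θ(n^4).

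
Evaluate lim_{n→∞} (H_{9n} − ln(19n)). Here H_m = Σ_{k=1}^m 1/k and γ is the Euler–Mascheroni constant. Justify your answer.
lim = ln(9/19) + γ

By Euler-Maclaurin, H_m = ln m + γ + O(1/m). So
  H_{9n} − ln(19n) = ln(9n) + γ − ln(19n) + O(1/n)
                       = ln(9/19) + γ + O(1/n).
Hence the limit is ln(9/19) + γ.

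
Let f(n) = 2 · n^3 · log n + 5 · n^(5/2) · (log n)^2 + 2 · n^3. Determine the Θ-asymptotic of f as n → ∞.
f(n) ∈ Θ(n^3 · log n)

Compare the terms by growth order. For large n, n^a · (log n)^b dominates n^a' · (log n)^b' iff a > a', or (a = a' and b > b'). Ranking the 3 terms shows the dominant one is 2 · n^3 · log n. Hence f(n) ∈ Θ(n^3 · log n).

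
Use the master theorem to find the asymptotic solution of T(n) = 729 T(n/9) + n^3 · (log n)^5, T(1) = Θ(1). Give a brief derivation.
T(n) = Θ(n^3 · (log n)^6)

Here log_9 729 = 3 and f(n) = n^3 · (log n)^5 = Θ(n^(log_9 729) · (log n)^5). This is the extended Case 2 of the master theorem (f matches the critical exponent up to log factors), giving T(n) = Θ(n^(log_9 729) · (log n)^(5+1)) = Θ(n^3 · (log n)^6).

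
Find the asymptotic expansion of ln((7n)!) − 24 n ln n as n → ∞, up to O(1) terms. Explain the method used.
ln((7n)!) − 24 n ln n = −17 n ln n + 7(ln 7 − 1) n + (1/2) ln(2π·7n) + O(1/n)

Stirling: ln((7n)!) = 7n ln(7n) − 7n + (1/2) ln(2π·7n) + O(1/n).
Expand 7n ln(7n) = 7n (ln n + ln 7) = 7n ln n + 7n ln 7.
Subtract 24n ln n: leading term is (7 − 24) n ln n = −17 n ln n. The next term is 7n ln 7 − 7n = 7(ln 7 − 1) n. Then the (1/2) ln(2π·7n) correction.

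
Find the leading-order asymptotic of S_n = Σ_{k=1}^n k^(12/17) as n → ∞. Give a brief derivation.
S_n ~ (17/29) · n^(29/17)

Integral comparison: Σ_{k=1}^n k^(12/17) = ∫_0^n x^(12/17) dx + O(n^(12/17)). The integral is n^(1 + 12/17) / (1 + 12/17) = n^((12+17)/17) / ((12+17)/17) = (17/29) · n^(29/17).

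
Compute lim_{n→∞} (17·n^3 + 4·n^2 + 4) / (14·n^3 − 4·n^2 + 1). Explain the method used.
lim = 17/14

For large n the leading n^3 terms dominate both numerator and denominator. Dividing top and bottom by n^3, every other term tends to 0, leaving 17/14.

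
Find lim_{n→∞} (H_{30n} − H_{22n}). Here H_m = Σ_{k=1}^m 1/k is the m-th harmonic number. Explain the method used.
lim = ln(30/22) = ln(15/11)

Euler-Maclaurin gives H_m = ln m + γ + 1/(2m) + O(1/m^2). The γ and O(1/m) terms cancel in the difference:
  H_{30n} − H_{22n} = ln(30n) − ln(22n) + O(1/n) = ln(30/22) + O(1/n).
Hence the limit is ln(30/22) = ln(15/11).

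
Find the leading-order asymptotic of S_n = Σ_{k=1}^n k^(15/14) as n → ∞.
S_n ~ (14/29) · n^(29/14)

Integral comparison: Σ_{k=1}^n k^(15/14) = ∫_0^n x^(15/14) dx + O(n^(15/14)). The integral is n^(1 + 15/14) / (1 + 15/14) = n^((15+14)/14) / ((15+14)/14) = (14/29) · n^(29/14).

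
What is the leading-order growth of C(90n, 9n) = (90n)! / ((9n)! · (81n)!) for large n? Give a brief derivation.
C(90n, 9n) ~ (10000000000/387420489)^(9n) · sqrt(5/(9π·9n))

Write N = 9n. Apply Stirling to each factorial:
  (10N)! ~ sqrt(2π·10N) · (10N/e)^(10N),
  N! ~ sqrt(2π N) · (N/e)^N,
  (9N)! ~ sqrt(2π·9N) · (9N/e)^(9N).
The exponential factors combine to (10N)^(10N) / (N^N · (9N)^(9N)) = 10^(10N)/9^(9N) = (10^10/9^9)^N = (10000000000/387420489)^N.
The square-root prefactors combine to sqrt(2π·10N) / (sqrt(2π N)·sqrt(2π·9N)) = sqrt(10 / (2π·9·N)) = sqrt(5/(9π·9n)).
Substituting N = 9n: C(90n, 9n) ~ (10000000000/387420489)^(9n) · sqrt(5/(9π·9n)).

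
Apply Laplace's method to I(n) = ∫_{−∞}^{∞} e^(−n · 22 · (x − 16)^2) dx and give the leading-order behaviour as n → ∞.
I(n) = sqrt(π/(22n))

Here φ(x) = 22 · (x − 16)^2 has its unique minimum at x* = 16 with φ(x*) = 0 and φ''(x*) = 44. Laplace's method gives
  I(n) ~ e^(−n φ(x*)) · sqrt(2π / (n · φ''(x*))) = sqrt(2π / (44n)) = sqrt(π/(22n)).
This is exact: substituting u = (x − 16)·sqrt(22n) gives I(n) = (1/sqrt(22n)) ∫_{−∞}^{∞} e^(−u^2) du = sqrt(π/(22n)).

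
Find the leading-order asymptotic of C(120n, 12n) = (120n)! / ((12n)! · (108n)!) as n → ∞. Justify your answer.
C(120n, 12n) ~ (10000000000/387420489)^(12n) · sqrt(5/(9π·12n))

Write N = 12n. Apply Stirling to each factorial:
  (10N)! ~ sqrt(2π·10N) · (10N/e)^(10N),
  N! ~ sqrt(2π N) · (N/e)^N,
  (9N)! ~ sqrt(2π·9N) · (9N/e)^(9N).
The exponential factors combine to (10N)^(10N) / (N^N · (9N)^(9N)) = 10^(10N)/9^(9N) = (10^10/9^9)^N = (10000000000/387420489)^N.
The square-root prefactors combine to sqrt(2π·10N) / (sqrt(2π N)·sqrt(2π·9N)) = sqrt(10 / (2π·9·N)) = sqrt(5/(9π·12n)).
Substituting N = 12n: C(120n, 12n) ~ (10000000000/387420489)^(12n) · sqrt(5/(9π·12n)).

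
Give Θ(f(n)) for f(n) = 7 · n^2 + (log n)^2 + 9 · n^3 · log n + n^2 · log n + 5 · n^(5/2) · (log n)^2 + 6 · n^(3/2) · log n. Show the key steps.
f(n) ∈ Θ(n^3 · log n)

Compare the terms by growth order. For large n, n^a · (log n)^b dominates n^a' · (log n)^b' iff a > a', or (a = a' and b > b'). Ranking the 6 terms shows the dominant one is 9 · n^3 · log n. Hence f(n) ∈ Θ(n^3 · log n).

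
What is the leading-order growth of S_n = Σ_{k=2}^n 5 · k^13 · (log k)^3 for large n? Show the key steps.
S_n ~ 5 · n^14 · (log n)^3 / 14

By integral comparison, S_n = ∫_1^n 5 · x^13 · (log x)^3 dx + O(n^13 · (log n)^3). For the integral, the leading term of ∫_1^n x^13 (log x)^3 dx is n^14/14 · (log n)^3 (by repeated integration by parts; each step lowers the log-exponent and produces a relatively O(1/log n) correction). Hence S_n ~ 5 · n^14 · (log n)^3 / 14.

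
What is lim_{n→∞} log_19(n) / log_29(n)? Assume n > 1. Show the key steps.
lim = ln(29) / ln(19) = log_19(29)

Change of base: log_19(n) = ln n / ln 19 and log_29(n) = ln n / ln 29. The ratio is (ln n / ln 19) · (ln 29 / ln n) = ln 29 / ln 19, a constant independent of n. So the limit is ln 29 / ln 19 = log_19(29).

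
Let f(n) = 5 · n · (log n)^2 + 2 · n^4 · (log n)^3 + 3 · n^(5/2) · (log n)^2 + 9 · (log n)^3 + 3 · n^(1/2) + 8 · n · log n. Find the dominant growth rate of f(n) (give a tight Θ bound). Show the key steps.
f(n) ∈ Θ(n^4 · (log n)^3)

Compare the terms by growth order. For large n, n^a · (log n)^b dominates n^a' · (log n)^b' iff a > a', or (a = a' and b > b'). Ranking the 6 terms shows the dominant one is 2 · n^4 · (log n)^3. Hence f(n) ∈ Θ(n^4 · (log n)^3).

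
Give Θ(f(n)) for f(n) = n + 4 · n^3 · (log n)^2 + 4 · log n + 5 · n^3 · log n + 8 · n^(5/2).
f(n) ∈ Θ(n^3 · (log n)^2)

Compare the terms by growth order. For large n, n^a · (log n)^b dominates n^a' · (log n)^b' iff a > a', or (a = a' and b > b'). Ranking the 5 terms shows the dominant one is 4 · n^3 · (log n)^2. Hence f(n) ∈ Θ(n^3 · (log n)^2).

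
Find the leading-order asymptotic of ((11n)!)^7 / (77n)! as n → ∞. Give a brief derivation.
((11n)!)^7/(77n)! ~ ((2π·11n)^(6/2) / sqrt(7)) · 7^(−7·11n)  →  0

Write N = 11n. Stirling: N! ~ sqrt(2π N)(N/e)^N and (7N)! ~ sqrt(2π·7N)·(7N/e)^(7N).
  (N!)^7/(7N)! ~ (2π N)^(7/2) (N/e)^(7N) / [sqrt(2π·7N) (7N/e)^(7N)]
     = (2π N)^(7/2) / sqrt(2π·7N) · (N/(7N))^(7N)
     = (2π N)^((7−1)/2) / sqrt(7) · 7^(−7N).
Since 7^7 > 1, the factor 7^(−7N) decays exponentially, so the ratio → 0. Substituting N = 11n gives the stated form.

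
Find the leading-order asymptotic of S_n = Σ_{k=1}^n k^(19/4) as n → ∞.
S_n ~ (4/23) · n^(23/4)

Integral comparison: Σ_{k=1}^n k^(19/4) = ∫_0^n x^(19/4) dx + O(n^(19/4)). The integral is n^(1 + 19/4) / (1 + 19/4) = n^((19+4)/4) / ((19+4)/4) = (4/23) · n^(23/4).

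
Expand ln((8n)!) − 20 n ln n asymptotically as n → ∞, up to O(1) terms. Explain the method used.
ln((8n)!) − 20 n ln n = −12 n ln n + 8(ln 8 − 1) n + (1/2) ln(2π·8n) + O(1/n)

Stirling: ln((8n)!) = 8n ln(8n) − 8n + (1/2) ln(2π·8n) + O(1/n).
Expand 8n ln(8n) = 8n (ln n + ln 8) = 8n ln n + 8n ln 8.
Subtract 20n ln n: leading term is (8 − 20) n ln n = −12 n ln n. The next term is 8n ln 8 − 8n = 8(ln 8 − 1) n. Then the (1/2) ln(2π·8n) correction.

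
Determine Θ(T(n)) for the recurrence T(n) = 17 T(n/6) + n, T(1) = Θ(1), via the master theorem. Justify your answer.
T(n) = Θ(n^(log_6 17))

Master theorem: compare f(n) = n to n^(log_6 17) where log_6 17 ≈ 1.581. Since 1 < log_6 17, we have f(n) = O(n^(log_6 17 − ε)) for some ε > 0 — Case 1. Hence T(n) = Θ(n^(log_6 17)).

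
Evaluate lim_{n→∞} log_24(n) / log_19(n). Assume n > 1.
lim = ln(19) / ln(24) = log_24(19)

Change of base: log_24(n) = ln n / ln 24 and log_19(n) = ln n / ln 19. The ratio is (ln n / ln 24) · (ln 19 / ln n) = ln 19 / ln 24, a constant independent of n. So the limit is ln 19 / ln 24 = log_24(19).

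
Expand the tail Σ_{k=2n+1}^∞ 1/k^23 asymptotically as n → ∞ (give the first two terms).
Σ_{k>2n} 1/k^23 = 1/(22 · (2n)^22) − 1/(2 · (2n)^23) + O(1/(2n)^24)

Compare to the integral: ∫_{2n}^∞ x^(−23) dx = [−x^(−22)/22]_{2n}^∞ = 1/((23−1)·(2n)^22). The Euler-Maclaurin correction adds −f(2n)/2 = −1/(2·(2n)^23). Euler-Maclaurin then gives
  Σ_{k>2n} 1/k^23 = ∫_{2n}^∞ dx/x^23 − 1/(2·(2n)^23) + O(1/(2n)^24).
(Equivalently this is ζ(23) − Σ_{k≤2n} 1/k^23.)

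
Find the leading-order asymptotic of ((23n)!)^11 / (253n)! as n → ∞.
((23n)!)^11/(253n)! ~ ((2π·23n)^(10/2) / sqrt(11)) · 11^(−11·23n)  →  0

Write N = 23n. Stirling: N! ~ sqrt(2π N)(N/e)^N and (11N)! ~ sqrt(2π·11N)·(11N/e)^(11N).
  (N!)^11/(11N)! ~ (2π N)^(11/2) (N/e)^(11N) / [sqrt(2π·11N) (11N/e)^(11N)]
     = (2π N)^(11/2) / sqrt(2π·11N) · (N/(11N))^(11N)
     = (2π N)^((11−1)/2) / sqrt(11) · 11^(−11N).
Since 11^11 > 1, the factor 11^(−11N) decays exponentially, so the ratio → 0. Substituting N = 23n gives the stated form.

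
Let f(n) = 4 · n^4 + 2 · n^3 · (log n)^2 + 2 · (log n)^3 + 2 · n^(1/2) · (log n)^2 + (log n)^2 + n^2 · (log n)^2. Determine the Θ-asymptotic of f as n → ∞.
f(n) ∈ Θ(n^4)

Compare the terms by growth order. For large n, n^a · (log n)^b dominates n^a' · (log n)^b' iff a > a', or (a = a' and b > b'). Ranking the 6 terms shows the dominant one is 4 · n^4. Hence f(n) ∈ Θ(n^4).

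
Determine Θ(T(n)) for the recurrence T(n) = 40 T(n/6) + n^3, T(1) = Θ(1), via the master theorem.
T(n) = Θ(n^3)

log_6 40 ≈ 2.059. f(n) = n^3 dominates n^(log_6 40) since 3 > 2.059, and the regularity condition a·f(n/b) = 40·(n/6)^3 = (40/216)·n^3 ≤ c·f(n) holds with c = 40/216 ≈ 0.185 < 1. So this is Case 3: T(n) = Θ(f(n)) = Θ(n^3).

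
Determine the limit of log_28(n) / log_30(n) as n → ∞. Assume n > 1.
lim = ln(30) / ln(28) = log_28(30)

Change of base: log_28(n) = ln n / ln 28 and log_30(n) = ln n / ln 30. The ratio is (ln n / ln 28) · (ln 30 / ln n) = ln 30 / ln 28, a constant independent of n. So the limit is ln 30 / ln 28 = log_28(30).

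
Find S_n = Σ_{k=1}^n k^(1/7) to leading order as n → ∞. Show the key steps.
S_n ~ (7/8) · n^(8/7)

Integral comparison: Σ_{k=1}^n k^(1/7) = ∫_0^n x^(1/7) dx + O(n^(1/7)). The integral is n^(1 + 1/7) / (1 + 1/7) = n^((1+7)/7) / ((1+7)/7) = (7/8) · n^(8/7).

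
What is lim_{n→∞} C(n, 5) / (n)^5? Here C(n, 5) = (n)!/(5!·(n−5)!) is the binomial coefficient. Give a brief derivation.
lim = 1/5! = 1/120

With N = n → ∞: C(N, 5) / N^5 = [N(N−1)…(N−4)] / (5! · N^5) = (1/5!) · 1 · (1 − 1/n) · (1 − 2/n) · (1 − 3/n) · (1 − 4/n). Each factor → 1 as N → ∞, so the limit is 1/5! = 1/120.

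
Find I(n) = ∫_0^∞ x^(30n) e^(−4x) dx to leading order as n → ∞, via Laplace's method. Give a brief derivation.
I(n) ~ (sqrt(2π·30n) / 4) · (30n/(4e))^(30n)

Write the integrand as exp(30n ln x − 4x) and set f(x) = 30n ln x − 4x. Then f'(x) = 30n/x − 4 = 0 at x* = 30n/4, and f''(x*) = −30n/x*^2 = −4^2/(30n). Laplace's method (interior maximum) gives
  I(n) ~ e^(f(x*)) · sqrt(2π / |f''(x*)|)
        = exp(30n ln(30n/4) − 30n) · sqrt(2π · 30n / 4^2)
        = (30n/4)^(30n) e^(−30n) · sqrt(2π·30n) / 4
        = (sqrt(2π·30n) / 4) · (30n/(4e))^(30n).
This matches Γ(30n+1)/4^(30n+1) with Stirling applied to Γ.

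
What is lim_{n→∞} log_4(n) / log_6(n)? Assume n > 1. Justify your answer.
lim = ln(6) / ln(4) = log_4(6)

Change of base: log_4(n) = ln n / ln 4 and log_6(n) = ln n / ln 6. The ratio is (ln n / ln 4) · (ln 6 / ln n) = ln 6 / ln 4, a constant independent of n. So the limit is ln 6 / ln 4 = log_4(6).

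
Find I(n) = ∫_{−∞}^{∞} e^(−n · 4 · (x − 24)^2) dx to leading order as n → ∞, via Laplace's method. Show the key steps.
I(n) = sqrt(π/(4n))

Here φ(x) = 4 · (x − 24)^2 has its unique minimum at x* = 24 with φ(x*) = 0 and φ''(x*) = 8. Laplace's method gives
  I(n) ~ e^(−n φ(x*)) · sqrt(2π / (n · φ''(x*))) = sqrt(2π / (8n)) = sqrt(π/(4n)).
This is exact: substituting u = (x − 24)·sqrt(4n) gives I(n) = (1/sqrt(4n)) ∫_{−∞}^{∞} e^(−u^2) du = sqrt(π/(4n)).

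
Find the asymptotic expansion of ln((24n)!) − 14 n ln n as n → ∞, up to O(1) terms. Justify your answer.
ln((24n)!) − 14 n ln n = 10 n ln n + 24(ln 24 − 1) n + (1/2) ln(2π·24n) + O(1/n)

Stirling: ln((24n)!) = 24n ln(24n) − 24n + (1/2) ln(2π·24n) + O(1/n).
Expand 24n ln(24n) = 24n (ln n + ln 24) = 24n ln n + 24n ln 24.
Subtract 14n ln n: leading term is (24 − 14) n ln n = 10 n ln n. The next term is 24n ln 24 − 24n = 24(ln 24 − 1) n. Then the (1/2) ln(2π·24n) correction.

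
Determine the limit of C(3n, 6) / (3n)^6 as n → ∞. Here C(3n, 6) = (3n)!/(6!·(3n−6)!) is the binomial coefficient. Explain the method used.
lim = 1/6! = 1/720

With N = 3n → ∞: C(N, 6) / N^6 = [N(N−1)…(N−5)] / (6! · N^6) = (1/6!) · 1 · (1 − 1/(3n)) · … · (1 − 5/(3n)). Each factor → 1 as N → ∞, so the limit is 1/6! = 1/720.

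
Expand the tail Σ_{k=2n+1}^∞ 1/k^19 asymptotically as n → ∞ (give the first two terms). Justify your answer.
Σ_{k>2n} 1/k^19 = 1/(18 · (2n)^18) − 1/(2 · (2n)^19) + O(1/(2n)^20)

Compare to the integral: ∫_{2n}^∞ x^(−19) dx = [−x^(−18)/18]_{2n}^∞ = 1/((19−1)·(2n)^18). The Euler-Maclaurin correction adds −f(2n)/2 = −1/(2·(2n)^19). Euler-Maclaurin then gives
  Σ_{k>2n} 1/k^19 = ∫_{2n}^∞ dx/x^19 − 1/(2·(2n)^19) + O(1/(2n)^20).
(Equivalently this is ζ(19) − Σ_{k≤2n} 1/k^19.)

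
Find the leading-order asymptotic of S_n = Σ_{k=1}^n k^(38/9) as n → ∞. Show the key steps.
S_n ~ (9/47) · n^(47/9)

Integral comparison: Σ_{k=1}^n k^(38/9) = ∫_0^n x^(38/9) dx + O(n^(38/9)). The integral is n^(1 + 38/9) / (1 + 38/9) = n^((38+9)/9) / ((38+9)/9) = (9/47) · n^(47/9).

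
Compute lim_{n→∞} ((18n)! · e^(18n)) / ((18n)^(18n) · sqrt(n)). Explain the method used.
lim = sqrt(2π·18)

Stirling: (18n)! ~ sqrt(2π·18n) · (18n/e)^(18n). Hence
  (18n)! · e^(18n) / (18n)^(18n) ~ sqrt(2π·18n).
Dividing by sqrt(n): sqrt(2π·18n) / sqrt(n) = sqrt(2π·18) · n^((1−1)/2), so the limit is sqrt(2π·18).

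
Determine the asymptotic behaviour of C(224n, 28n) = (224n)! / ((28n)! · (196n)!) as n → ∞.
C(224n, 28n) ~ (16777216/823543)^(28n) · sqrt(4/(7π·28n))

Write N = 28n. Apply Stirling to each factorial:
  (8N)! ~ sqrt(2π·8N) · (8N/e)^(8N),
  N! ~ sqrt(2π N) · (N/e)^N,
  (7N)! ~ sqrt(2π·7N) · (7N/e)^(7N).
The exponential factors combine to (8N)^(8N) / (N^N · (7N)^(7N)) = 8^(8N)/7^(7N) = (8^8/7^7)^N = (16777216/823543)^N.
The square-root prefactors combine to sqrt(2π·8N) / (sqrt(2π N)·sqrt(2π·7N)) = sqrt(8 / (2π·7·N)) = sqrt(4/(7π·28n)).
Substituting N = 28n: C(224n, 28n) ~ (16777216/823543)^(28n) · sqrt(4/(7π·28n)).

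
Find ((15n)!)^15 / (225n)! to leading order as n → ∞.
((15n)!)^15/(225n)! ~ ((2π·15n)^(14/2) / sqrt(15)) · 15^(−15·15n)  →  0

Write N = 15n. Stirling: N! ~ sqrt(2π N)(N/e)^N and (15N)! ~ sqrt(2π·15N)·(15N/e)^(15N).
  (N!)^15/(15N)! ~ (2π N)^(15/2) (N/e)^(15N) / [sqrt(2π·15N) (15N/e)^(15N)]
     = (2π N)^(15/2) / sqrt(2π·15N) · (N/(15N))^(15N)
     = (2π N)^((15−1)/2) / sqrt(15) · 15^(−15N).
Since 15^15 > 1, the factor 15^(−15N) decays exponentially, so the ratio → 0. Substituting N = 15n gives the stated form.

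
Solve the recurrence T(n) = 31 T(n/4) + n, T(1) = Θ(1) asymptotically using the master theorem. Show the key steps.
T(n) = Θ(n^(log_4 31))

Master theorem: compare f(n) = n to n^(log_4 31) where log_4 31 ≈ 2.477. Since 1 < log_4 31, we have f(n) = O(n^(log_4 31 − ε)) for some ε > 0 — Case 1. Hence T(n) = Θ(n^(log_4 31)).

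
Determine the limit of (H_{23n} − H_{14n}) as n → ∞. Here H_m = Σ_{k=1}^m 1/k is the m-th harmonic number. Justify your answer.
lim = ln(23/14)

Euler-Maclaurin gives H_m = ln m + γ + 1/(2m) + O(1/m^2). The γ and O(1/m) terms cancel in the difference:
  H_{23n} − H_{14n} = ln(23n) − ln(14n) + O(1/n) = ln(23/14) + O(1/n).
Hence the limit is ln(23/14).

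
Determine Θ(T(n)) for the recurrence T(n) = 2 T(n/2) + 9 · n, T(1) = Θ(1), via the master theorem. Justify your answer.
T(n) = Θ(n log n)

log_2 2 = 1, and f(n) = 9 · n = Θ(n^(log_2 2)). This is Case 2 of the master theorem: T(n) = Θ(f(n) · log n) = Θ(n log n).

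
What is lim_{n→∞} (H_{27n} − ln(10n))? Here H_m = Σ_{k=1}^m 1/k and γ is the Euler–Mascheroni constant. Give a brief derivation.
lim = ln(27/10) + γ

By Euler-Maclaurin, H_m = ln m + γ + O(1/m). So
  H_{27n} − ln(10n) = ln(27n) + γ − ln(10n) + O(1/n)
                       = ln(27/10) + γ + O(1/n).
Hence the limit is ln(27/10) + γ.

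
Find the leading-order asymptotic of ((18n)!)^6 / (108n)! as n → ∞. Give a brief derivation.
((18n)!)^6/(108n)! ~ ((2π·18n)^(5/2) / sqrt(6)) · 6^(−6·18n)  →  0

Write N = 18n. Stirling: N! ~ sqrt(2π N)(N/e)^N and (6N)! ~ sqrt(2π·6N)·(6N/e)^(6N).
  (N!)^6/(6N)! ~ (2π N)^(6/2) (N/e)^(6N) / [sqrt(2π·6N) (6N/e)^(6N)]
     = (2π N)^(6/2) / sqrt(2π·6N) · (N/(6N))^(6N)
     = (2π N)^((6−1)/2) / sqrt(6) · 6^(−6N).
Since 6^6 > 1, the factor 6^(−6N) decays exponentially, so the ratio → 0. Substituting N = 18n gives the stated form.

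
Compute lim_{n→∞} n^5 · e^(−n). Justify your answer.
lim = 0

Exponentials with base > 1 dominate every fixed polynomial: for any fixed c, n^c / e^n → 0 as n → ∞ (e.g. by the ratio test, or since e^n grows faster than any power of n). Hence n^5 · e^(−n) = n^5 / e^n → 0.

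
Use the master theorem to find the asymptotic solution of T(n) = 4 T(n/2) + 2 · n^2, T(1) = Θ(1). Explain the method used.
T(n) = Θ(n^2 log n)

log_2 4 = 2, and f(n) = 2 · n^2 = Θ(n^(log_2 4)). This is Case 2 of the master theorem: T(n) = Θ(f(n) · log n) = Θ(n^2 log n).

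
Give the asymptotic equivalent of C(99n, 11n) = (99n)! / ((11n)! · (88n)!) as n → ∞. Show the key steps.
C(99n, 11n) ~ (387420489/16777216)^(11n) · sqrt(9/(16π·11n))

Write N = 11n. Apply Stirling to each factorial:
  (9N)! ~ sqrt(2π·9N) · (9N/e)^(9N),
  N! ~ sqrt(2π N) · (N/e)^N,
  (8N)! ~ sqrt(2π·8N) · (8N/e)^(8N).
The exponential factors combine to (9N)^(9N) / (N^N · (8N)^(8N)) = 9^(9N)/8^(8N) = (9^9/8^8)^N = (387420489/16777216)^N.
The square-root prefactors combine to sqrt(2π·9N) / (sqrt(2π N)·sqrt(2π·8N)) = sqrt(9 / (2π·8·N)) = sqrt(9/(16π·11n)).
Substituting N = 11n: C(99n, 11n) ~ (387420489/16777216)^(11n) · sqrt(9/(16π·11n)).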